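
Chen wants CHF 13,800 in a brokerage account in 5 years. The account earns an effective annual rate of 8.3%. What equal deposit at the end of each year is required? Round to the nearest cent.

PMT = 13800 / ( [(1+0.083)^5 − 1] / 0.083 ) = 13800 / 5.901796 = 2,338.2711

CHF 2,338.27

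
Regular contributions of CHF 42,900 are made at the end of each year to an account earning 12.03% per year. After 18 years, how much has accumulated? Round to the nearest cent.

CHF 2,398,950.51

FV = 42900 × [(1+0.1203)^18 − 1] / 0.1203 = 42900 × 55.919592 = 2,398,950.5091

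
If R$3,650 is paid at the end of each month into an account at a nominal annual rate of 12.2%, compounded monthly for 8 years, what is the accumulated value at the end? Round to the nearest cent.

With 12 periods per year: i = 0.0101667, n = 96.
FV = 3650 × [(1+0.0101667)^96 − 1] / 0.0101667 = 3650 × 161.387602 = 589,064.7479

R$589,064.75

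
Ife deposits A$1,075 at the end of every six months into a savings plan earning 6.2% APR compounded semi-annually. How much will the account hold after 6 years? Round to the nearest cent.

A$15,343.39

Periodic rate i = 0.062/2 = 0.031; n = 6 × 2 = 12 periods.
Accumulation factor s(12|0.031) = 14.272925; FV = 1075 × 14.272925 = 15,343.3945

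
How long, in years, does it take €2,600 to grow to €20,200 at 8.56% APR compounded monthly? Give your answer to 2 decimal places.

Periodic rate i = 0.0856/12 = 0.00713333.
n = ln(20200/2600) / ln(1+0.00713333) = ln(7.76923) / 0.007108 = 288.4310 months
= 288.4310/12 years

24.04 years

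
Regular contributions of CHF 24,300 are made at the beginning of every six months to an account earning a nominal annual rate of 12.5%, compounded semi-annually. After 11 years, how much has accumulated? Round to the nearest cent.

i = 0.125/2 = 0.0625 per half-year; n = 11·2 = 22.
Accumulation factor s(22|0.0625) × (1+i) = 47.518695; FV = 24300 × 47.518695 = 1,154,704.2842
(annuity-due: payments at period start, so ×(1+i).)

CHF 1,154,704.28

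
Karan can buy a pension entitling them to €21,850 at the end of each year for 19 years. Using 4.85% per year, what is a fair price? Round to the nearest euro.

€267,322

PV = PMT · [1 − (1+i)^(−n)] / i = 21850 · 12.234427 = 267,322.2249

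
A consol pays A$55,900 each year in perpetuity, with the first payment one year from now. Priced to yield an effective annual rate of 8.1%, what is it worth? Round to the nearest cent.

PV = PMT / i = 55900 / 0.081 = 690,123.4568

A$690,123.46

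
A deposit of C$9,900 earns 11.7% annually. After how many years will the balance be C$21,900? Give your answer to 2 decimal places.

7.18 years

n = ln(21900/9900) / ln(1+0.117) = ln(2.21212) / 0.110647 = 7.1756 years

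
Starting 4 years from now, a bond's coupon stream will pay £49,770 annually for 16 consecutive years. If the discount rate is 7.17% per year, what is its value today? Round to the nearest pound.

£377,701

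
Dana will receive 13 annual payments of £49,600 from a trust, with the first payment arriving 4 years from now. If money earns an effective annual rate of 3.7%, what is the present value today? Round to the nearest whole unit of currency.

Value one period before first payment (t=3): 49600 × [1 − (1+0.037)^(−13)] / 0.037 = 49600 × 10.174135 = 504,637.0873
Discount back 3 years: 504,637.0873 × (1+0.037)^(−3) = 504,637.0873 × 0.896734 = 452,525.3321

£452,525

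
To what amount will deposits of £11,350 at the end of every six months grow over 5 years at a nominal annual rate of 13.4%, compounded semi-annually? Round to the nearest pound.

i = 0.134/2 = 0.067 per half-year; n = 5·2 = 10.
FV = PMT · [(1+i)^n − 1] / i = 11350 · 13.622213 = 154,612.1172

£154,612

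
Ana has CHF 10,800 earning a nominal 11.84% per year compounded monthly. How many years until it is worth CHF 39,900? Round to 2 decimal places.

11.09 years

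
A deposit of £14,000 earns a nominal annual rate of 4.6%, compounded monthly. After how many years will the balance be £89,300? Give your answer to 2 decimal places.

Periodic rate i = 0.046/12 = 0.00383333.
n = ln(89300/14000) / ln(1+0.00383333) = ln(6.37857) / 0.003826 = 484.3026 months
= 484.3026/12 years

40.36 years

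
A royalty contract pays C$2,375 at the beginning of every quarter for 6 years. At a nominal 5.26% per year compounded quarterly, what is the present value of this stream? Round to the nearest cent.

C$49,249.43

i = 0.0526/4 = 0.01315 per quarter; n = 6·4 = 24.
PV = PMT · [1 − (1+i)^(−n)] / i × (1+i) = 2375 · 20.736600 = 49,249.4251
(Beginning-of-period payments → annuity-due factor ×(1+i).)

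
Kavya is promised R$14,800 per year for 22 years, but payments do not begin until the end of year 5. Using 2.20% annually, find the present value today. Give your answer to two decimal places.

R$234,599.26

Value one period before first payment (t=4): 14800 × [1 − (1+0.022)^(−22)] / 0.022 = 14800 × 17.292927 = 255,935.3182
PV₀ = 255,935.3182 / (1+0.022)^4 = 255,935.3182 / 1.090947 = 234,599.2601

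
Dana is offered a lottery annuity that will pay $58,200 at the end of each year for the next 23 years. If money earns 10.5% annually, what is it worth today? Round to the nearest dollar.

Annuity factor a(23|0.105) = 8.565561; PV = 58200 × 8.565561 = 498,515.6313

$498,516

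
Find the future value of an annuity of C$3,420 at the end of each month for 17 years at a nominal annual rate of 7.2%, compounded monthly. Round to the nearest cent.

i = 0.072/12 = 0.006 per month; n = 17·12 = 204.
Accumulation factor s(204|0.006) = 398.058076; FV = 3420 × 398.058076 = 1,361,358.6212

C$1,361,358.62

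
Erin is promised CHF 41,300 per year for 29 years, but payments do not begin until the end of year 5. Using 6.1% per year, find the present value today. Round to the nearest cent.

Value one period before first payment (t=4): 41300 × [1 − (1+0.061)^(−29)] / 0.061 = 41300 × 13.449536 = 555,465.8365
Discount back 4 years: 555,465.8365 × (1+0.061)^(−4) = 555,465.8365 × 0.789112 = 438,324.5721

CHF 438,324.57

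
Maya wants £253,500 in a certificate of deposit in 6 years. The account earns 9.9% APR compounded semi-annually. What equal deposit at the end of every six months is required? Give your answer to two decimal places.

Periodic rate i = 0.099/2 = 0.0495; n = 6 × 2 = 12 periods.
FV-annuity factor = 15.871134; PMT = 253500 / 15.871134 = 15,972.3938

£15,972.39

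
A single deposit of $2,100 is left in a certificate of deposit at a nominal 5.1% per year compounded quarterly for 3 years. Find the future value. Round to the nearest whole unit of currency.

Periodic rate i = 0.051/4 = 0.01275; n = 3 × 4 = 12 periods.
2,100 × (1+0.01275)^12 = 2,100 × 1.164198 = 2,444.8168

$2,445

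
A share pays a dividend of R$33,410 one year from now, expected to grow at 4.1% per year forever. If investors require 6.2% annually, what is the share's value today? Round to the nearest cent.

PV = PMT / (i − g) = 33410 / (0.062 − 0.041) = 33410 / 0.021000 = 1,590,952.3810

R$1,590,952.38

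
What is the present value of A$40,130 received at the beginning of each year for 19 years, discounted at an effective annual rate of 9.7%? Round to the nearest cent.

PV = PMT · [1 − (1+i)^(−n)] / i × (1+i) = 40130 · 9.361637 = 375,682.4959
(Beginning-of-period payments → annuity-due factor ×(1+i).)

A$375,682.50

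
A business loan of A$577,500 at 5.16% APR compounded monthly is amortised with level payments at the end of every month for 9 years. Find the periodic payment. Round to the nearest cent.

A$6,695.89

i = 0.0516/12 = 0.0043 per month; n = 9·12 = 108.
Annuity-PV factor = 86.246939; PMT = 577500 / 86.246939 = 6,695.8898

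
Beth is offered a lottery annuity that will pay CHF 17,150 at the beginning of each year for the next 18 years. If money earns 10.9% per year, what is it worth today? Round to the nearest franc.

Annuity factor a(18|0.109) × (1+i) = 8.594020; PV = 17150 × 8.594020 = 147,387.4495
(annuity-due: payments at period start, so ×(1+i).)

CHF 147,387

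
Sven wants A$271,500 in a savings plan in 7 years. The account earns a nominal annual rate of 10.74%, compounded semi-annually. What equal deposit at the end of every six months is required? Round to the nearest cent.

A$13,501.12

With 2 periods per year: i = 0.0537, n = 14.
FV-annuity factor = 20.109447; PMT = 271500 / 20.109447 = 13,501.1169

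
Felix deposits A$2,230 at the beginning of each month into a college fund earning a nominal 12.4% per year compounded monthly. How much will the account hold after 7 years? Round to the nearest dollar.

A$299,049

With 12 periods per year: i = 0.0103333, n = 84.
FV = PMT · [(1+i)^n − 1] / i × (1+i) = 2230 · 134.102715 = 299,049.0537
(annuity-due: payments at period start, so ×(1+i).)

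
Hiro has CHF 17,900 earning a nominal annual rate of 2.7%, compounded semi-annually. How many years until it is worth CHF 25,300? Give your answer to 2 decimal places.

12.90 years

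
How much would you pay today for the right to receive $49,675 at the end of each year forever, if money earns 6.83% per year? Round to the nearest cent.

$727,306.00

PV = C/r = 49675/0.0683 = 727,306.0029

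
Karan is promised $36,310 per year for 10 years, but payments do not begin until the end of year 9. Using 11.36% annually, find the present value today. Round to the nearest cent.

Value one period before first payment (t=8): 36310 × [1 − (1+0.1136)^(−10)] / 0.1136 = 36310 × 5.801378 = 210,648.0505
PV₀ = 210,648.0505 / (1+0.1136)^8 = 210,648.0505 / 2.365014 = 89,068.4031

$89,068.40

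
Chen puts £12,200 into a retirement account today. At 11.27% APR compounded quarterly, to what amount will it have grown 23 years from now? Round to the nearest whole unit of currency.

£157,227

Periodic rate i = 0.1127/4 = 0.028175; n = 23 × 4 = 92 periods.
12,200 × (1+0.028175)^92 = 12,200 × 12.887470 = 157,227.1326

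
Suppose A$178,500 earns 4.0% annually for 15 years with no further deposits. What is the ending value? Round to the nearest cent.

A$321,468.42

FV = 178,500 × (1 + 0.04)^15 = 321,468.4157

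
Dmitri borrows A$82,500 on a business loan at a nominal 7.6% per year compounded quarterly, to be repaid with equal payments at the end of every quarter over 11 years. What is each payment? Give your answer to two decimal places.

A$2,783.47

Periodic rate i = 0.076/4 = 0.019; n = 11 × 4 = 44 periods.
Annuity-PV factor = 29.639285; PMT = 82500 / 29.639285 = 2,783.4680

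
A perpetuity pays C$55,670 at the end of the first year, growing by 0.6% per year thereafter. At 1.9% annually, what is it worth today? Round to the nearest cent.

C$4,282,307.69

PV = D₁/(r − g) = 55670/(0.019 − 0.006) = 4,282,307.6923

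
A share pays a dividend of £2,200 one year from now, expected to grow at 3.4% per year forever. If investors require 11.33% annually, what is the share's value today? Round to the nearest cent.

PV = PMT / (i − g) = 2200 / (0.1133 − 0.034) = 2200 / 0.079300 = 27,742.7491

£27,742.75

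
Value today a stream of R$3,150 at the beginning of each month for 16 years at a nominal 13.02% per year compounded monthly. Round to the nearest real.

R$256,514

Periodic rate i = 0.1302/12 = 0.01085; n = 16 × 12 = 192 periods.
Annuity factor a(192|0.01085) × (1+i) = 81.432938; PV = 3150 × 81.432938 = 256,513.7545
(Beginning-of-period payments → annuity-due factor ×(1+i).)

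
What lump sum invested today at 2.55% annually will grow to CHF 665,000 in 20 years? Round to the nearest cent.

CHF 401,891.07

PV = FV·(1+i)^(−n) = 665,000 × 0.604347 = 401,891.0653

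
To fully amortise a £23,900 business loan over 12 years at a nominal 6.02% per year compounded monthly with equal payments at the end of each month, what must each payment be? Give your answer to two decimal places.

With 12 periods per year: i = 0.00501667, n = 144.
PMT = 23900 / ( [1 − (1+0.00501667)^(−144)] / 0.00501667 ) = 23900 / 102.366139 = 233.4756

£233.48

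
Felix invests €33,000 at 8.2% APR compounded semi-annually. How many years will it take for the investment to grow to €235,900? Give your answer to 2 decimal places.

Periodic rate i = 0.082/2 = 0.041.
n = ln(235900/33000) / ln(1+0.041) = ln(7.14848) / 0.040182 = 48.9500 half-years
= 48.9500/2 years

24.48 years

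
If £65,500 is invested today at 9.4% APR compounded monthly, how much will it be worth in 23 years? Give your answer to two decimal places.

£564,322.71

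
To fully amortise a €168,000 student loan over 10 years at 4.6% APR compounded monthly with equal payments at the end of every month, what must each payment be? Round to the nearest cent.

i = 0.046/12 = 0.00383333 per month; n = 10·12 = 120.
PMT = 168000 / ( [1 − (1+0.00383333)^(−120)] / 0.00383333 ) = 168000 / 96.041986 = 1,749.2350

€1,749.23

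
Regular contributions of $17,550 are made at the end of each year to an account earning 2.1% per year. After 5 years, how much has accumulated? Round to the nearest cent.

Accumulation factor s(5|0.021) = 5.214456; FV = 17550 × 5.214456 = 91,513.7116

$91,513.71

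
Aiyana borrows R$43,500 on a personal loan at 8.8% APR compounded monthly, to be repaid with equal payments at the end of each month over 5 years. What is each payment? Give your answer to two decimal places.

R$898.77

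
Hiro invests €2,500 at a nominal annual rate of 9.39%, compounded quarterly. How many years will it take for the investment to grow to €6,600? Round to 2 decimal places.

Periodic rate i = 0.0939/4 = 0.023475.
(1+i)^n = 6600/2500 = 2.64000, so n = ln 2.64000 / ln 1.02347 = 41.8372 quarters
= 41.8372/4 years

10.46 years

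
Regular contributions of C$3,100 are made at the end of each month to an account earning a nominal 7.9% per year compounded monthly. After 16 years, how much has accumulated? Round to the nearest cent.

C$1,188,949.28

Periodic rate i = 0.079/12 = 0.00658333; n = 16 × 12 = 192 periods.
Accumulation factor s(192|0.00658333) = 383.532025; FV = 3100 × 383.532025 = 1,188,949.2781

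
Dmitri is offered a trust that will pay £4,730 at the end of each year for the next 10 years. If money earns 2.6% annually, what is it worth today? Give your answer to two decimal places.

Annuity factor a(10|0.026) = 8.707012; PV = 4730 × 8.707012 = 41,184.1663

£41,184.17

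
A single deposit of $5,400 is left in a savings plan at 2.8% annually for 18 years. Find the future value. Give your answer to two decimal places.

$8,877.07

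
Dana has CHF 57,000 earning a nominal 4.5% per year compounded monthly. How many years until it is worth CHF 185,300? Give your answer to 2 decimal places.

26.25 years

Periodic rate i = 0.045/12 = 0.00375.
(1+i)^n = 185300/57000 = 3.25088, so n = ln 3.25088 / ln 1.00375 = 314.9691 months
= 314.9691/12 years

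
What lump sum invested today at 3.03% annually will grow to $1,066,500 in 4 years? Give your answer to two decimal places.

$946,468.27

PV = FV·(1+i)^(−n) = 1,066,500 × 0.887453 = 946,468.2733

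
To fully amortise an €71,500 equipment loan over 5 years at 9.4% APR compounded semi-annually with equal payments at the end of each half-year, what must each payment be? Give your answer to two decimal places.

€9,125.16

i = 0.094/2 = 0.047 per half-year; n = 5·2 = 10.
PMT = 71500 / ( [1 − (1+0.047)^(−10)] / 0.047 ) = 71500 / 7.835480 = 9,125.1590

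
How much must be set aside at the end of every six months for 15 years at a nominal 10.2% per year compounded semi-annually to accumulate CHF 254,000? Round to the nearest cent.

Periodic rate i = 0.102/2 = 0.051; n = 15 × 2 = 30 periods.
PMT = 254000 / ( [(1+0.051)^30 − 1] / 0.051 ) = 254000 / 67.591117 = 3,757.8903

CHF 3,757.89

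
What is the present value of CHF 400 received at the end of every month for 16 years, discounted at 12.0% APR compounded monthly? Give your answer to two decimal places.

CHF 34,079.53

i = 0.12/12 = 0.01 per month; n = 16·12 = 192.
PV = 400 × [1 − (1+0.01)^(−192)] / 0.01 = 400 × 85.198824 = 34,079.5295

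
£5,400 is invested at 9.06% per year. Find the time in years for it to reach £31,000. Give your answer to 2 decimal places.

20.15 years

(1+i)^n = 31000/5400 = 5.74074, so n = ln 5.74074 / ln 1.0906 = 20.1502 years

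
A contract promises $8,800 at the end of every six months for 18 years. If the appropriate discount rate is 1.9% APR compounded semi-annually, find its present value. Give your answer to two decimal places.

With 2 periods per year: i = 0.0095, n = 36.
PV = 8800 × [1 − (1+0.0095)^(−36)] / 0.0095 = 8800 × 30.368860 = 267,245.9637

$267,245.96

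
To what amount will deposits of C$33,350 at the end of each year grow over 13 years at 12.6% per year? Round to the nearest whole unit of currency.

C$973,328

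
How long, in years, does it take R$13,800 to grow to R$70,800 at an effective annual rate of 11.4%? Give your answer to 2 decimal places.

(1+i)^n = 70800/13800 = 5.13043, so n = ln 5.13043 / ln 1.114 = 15.1467 years

15.15 years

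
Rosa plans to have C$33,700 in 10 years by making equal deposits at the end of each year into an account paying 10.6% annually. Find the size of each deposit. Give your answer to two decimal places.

PMT = 33700 / ( [(1+0.106)^10 − 1] / 0.106 ) = 33700 / 16.403235 = 2,054.4728

C$2,054.47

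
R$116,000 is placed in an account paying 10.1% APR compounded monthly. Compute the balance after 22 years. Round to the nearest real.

With 12 periods per year: i = 0.00841667, n = 264.
FV = 116,000 × (1 + 0.00841667)^264 = 1,060,283.2989

R$1,060,283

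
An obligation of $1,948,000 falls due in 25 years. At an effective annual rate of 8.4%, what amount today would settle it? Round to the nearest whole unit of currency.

PV = 1,948,000 / (1 + 0.084)^25 = 1,948,000 / 7.511593 = 259,332.4706

$259,332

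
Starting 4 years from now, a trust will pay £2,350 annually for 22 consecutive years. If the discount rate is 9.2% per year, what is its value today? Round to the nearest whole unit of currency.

PV at t=3 (ordinary 22-year annuity): 2350 × a(22|0.092) = 2350 × 9.301680 = 21,858.9492
PV₀ = 21,858.9492 / (1+0.092)^3 = 21,858.9492 / 1.302171 = 16,786.5468

£16,787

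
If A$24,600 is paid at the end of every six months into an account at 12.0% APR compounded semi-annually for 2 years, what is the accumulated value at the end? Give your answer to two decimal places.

A$107,615.55

With 2 periods per year: i = 0.06, n = 4.
FV = 24600 × [(1+0.06)^4 − 1] / 0.06 = 24600 × 4.374616 = 107,615.5536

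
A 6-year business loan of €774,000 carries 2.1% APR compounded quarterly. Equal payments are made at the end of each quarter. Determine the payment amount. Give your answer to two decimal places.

€34,408.88

i = 0.021/4 = 0.00525 per quarter; n = 6·4 = 24.
PMT = 774000 / ( [1 − (1+0.00525)^(−24)] / 0.00525 ) = 774000 / 22.494196 = 34,408.8763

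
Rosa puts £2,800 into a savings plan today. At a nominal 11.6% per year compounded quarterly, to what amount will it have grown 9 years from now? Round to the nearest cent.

£7,836.31

With 4 periods per year: i = 0.029, n = 36.
2,800 × (1+0.029)^36 = 2,800 × 2.798682 = 7,836.3085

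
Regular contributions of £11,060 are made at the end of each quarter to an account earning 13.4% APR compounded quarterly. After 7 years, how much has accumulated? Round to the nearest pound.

With 4 periods per year: i = 0.0335, n = 28.
FV = PMT · [(1+i)^n − 1] / i = 11060 · 45.250762 = 500,473.4294

£500,473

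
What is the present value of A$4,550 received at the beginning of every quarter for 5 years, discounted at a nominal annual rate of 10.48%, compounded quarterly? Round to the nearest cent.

A$71,970.73

i = 0.1048/4 = 0.0262 per quarter; n = 5·4 = 20.
Annuity factor a(20|0.0262) × (1+i) = 15.817744; PV = 4550 × 15.817744 = 71,970.7347
(annuity-due: payments at period start, so ×(1+i).)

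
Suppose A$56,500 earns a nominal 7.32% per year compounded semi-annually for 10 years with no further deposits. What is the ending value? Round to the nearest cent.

A$115,950.48

With 2 periods per year: i = 0.0366, n = 20.
56,500 × (1+0.0366)^20 = 56,500 × 2.052221 = 115,950.4765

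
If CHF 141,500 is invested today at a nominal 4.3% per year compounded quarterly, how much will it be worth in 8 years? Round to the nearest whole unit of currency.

CHF 199,231

i = 0.043/4 = 0.01075 per quarter; n = 8·4 = 32.
FV = PV·(1+i)^n = 141,500 × 1.407991 = 199,230.7822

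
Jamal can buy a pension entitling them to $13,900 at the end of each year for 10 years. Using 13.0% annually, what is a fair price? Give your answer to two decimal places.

$75,424.78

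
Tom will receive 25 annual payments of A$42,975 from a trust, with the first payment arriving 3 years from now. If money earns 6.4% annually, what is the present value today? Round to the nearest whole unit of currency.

A$467,354

PV at t=2 (ordinary 25-year annuity): 42975 × a(25|0.064) = 42975 × 12.311558 = 529,089.2201
Discount back 2 years: 529,089.2201 × (1+0.064)^(−2) = 529,089.2201 × 0.883317 = 467,353.6697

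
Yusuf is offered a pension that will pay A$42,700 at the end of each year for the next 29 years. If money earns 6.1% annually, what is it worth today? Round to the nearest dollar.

A$574,295

Annuity factor a(29|0.061) = 13.449536; PV = 42700 × 13.449536 = 574,295.1868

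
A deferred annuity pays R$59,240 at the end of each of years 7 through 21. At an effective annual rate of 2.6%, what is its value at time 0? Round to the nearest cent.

R$624,180.90

PV at t=6 (ordinary 15-year annuity): 59240 × a(15|0.026) = 59240 × 12.290784 = 728,106.0529
Discount back 6 years: 728,106.0529 × (1+0.026)^(−6) = 728,106.0529 × 0.857266 = 624,180.9025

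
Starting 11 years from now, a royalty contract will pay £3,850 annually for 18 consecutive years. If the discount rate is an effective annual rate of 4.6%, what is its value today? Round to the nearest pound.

Value one period before first payment (t=10): 3850 × [1 − (1+0.046)^(−18)] / 0.046 = 3850 × 12.063665 = 46,445.1119
Discount back 10 years: 46,445.1119 × (1+0.046)^(−10) = 46,445.1119 × 0.637798 = 29,622.5996

£29,623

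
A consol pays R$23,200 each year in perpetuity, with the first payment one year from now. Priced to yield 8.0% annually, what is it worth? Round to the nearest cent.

R$290,000.00

PV = C/r = 23200/0.08 = 290,000.0000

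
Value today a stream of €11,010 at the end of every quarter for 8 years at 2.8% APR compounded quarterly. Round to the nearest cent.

€314,667.17

i = 0.028/4 = 0.007 per quarter; n = 8·4 = 32.
PV = 11010 × [1 − (1+0.007)^(−32)] / 0.007 = 11010 × 28.580124 = 314,667.1657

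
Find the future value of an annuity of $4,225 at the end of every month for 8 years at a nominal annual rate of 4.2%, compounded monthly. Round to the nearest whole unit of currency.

$481,069

With 12 periods per year: i = 0.0035, n = 96.
Accumulation factor s(96|0.0035) = 113.862391; FV = 4225 × 113.862391 = 481,068.6027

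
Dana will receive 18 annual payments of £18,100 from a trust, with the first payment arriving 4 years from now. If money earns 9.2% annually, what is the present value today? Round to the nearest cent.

£120,095.96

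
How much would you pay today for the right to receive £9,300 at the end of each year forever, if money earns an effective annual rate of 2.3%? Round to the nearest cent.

£404,347.83

PV = C/r = 9300/0.023 = 404,347.8261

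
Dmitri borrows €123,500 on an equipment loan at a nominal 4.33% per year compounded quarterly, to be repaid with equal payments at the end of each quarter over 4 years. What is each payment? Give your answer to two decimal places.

€8,448.08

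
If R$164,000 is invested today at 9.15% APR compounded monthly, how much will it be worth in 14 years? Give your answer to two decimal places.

R$587,577.00

With 12 periods per year: i = 0.007625, n = 168.
FV = PV·(1+i)^n = 164,000 × 3.582787 = 587,576.9994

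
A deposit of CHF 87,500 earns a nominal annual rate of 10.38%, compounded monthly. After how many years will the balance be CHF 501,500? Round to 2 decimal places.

Periodic rate i = 0.1038/12 = 0.00865.
n = ln(501500/87500) / ln(1+0.00865) = ln(5.73143) / 0.008613 = 202.7174 months
= 202.7174/12 years

16.89 years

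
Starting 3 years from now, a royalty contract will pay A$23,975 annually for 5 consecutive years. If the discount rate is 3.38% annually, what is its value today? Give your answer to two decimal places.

A$101,630.90

PV at t=2 (ordinary 5-year annuity): 23975 × a(5|0.0338) = 23975 × 4.530438 = 108,617.2521
PV₀ = 108,617.2521 / (1+0.0338)^2 = 108,617.2521 / 1.068742 = 101,630.8963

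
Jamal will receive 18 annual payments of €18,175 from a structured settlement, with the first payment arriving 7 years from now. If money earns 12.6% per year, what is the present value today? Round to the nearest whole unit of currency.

PV at t=6 (ordinary 18-year annuity): 18175 × a(18|0.126) = 18175 × 6.999079 = 127,208.2581
Discount back 6 years: 127,208.2581 × (1+0.126)^(−6) = 127,208.2581 × 0.490648 = 62,414.4234

€62,414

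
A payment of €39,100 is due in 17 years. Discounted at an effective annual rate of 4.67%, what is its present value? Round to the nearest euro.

€17,997

PV = FV·(1+i)^(−n) = 39,100 × 0.460280 = 17,996.9515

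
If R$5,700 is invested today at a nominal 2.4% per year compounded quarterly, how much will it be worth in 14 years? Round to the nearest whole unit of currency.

R$7,968

With 4 periods per year: i = 0.006, n = 56.
FV = 5,700 × (1 + 0.006)^56 = 7,968.2284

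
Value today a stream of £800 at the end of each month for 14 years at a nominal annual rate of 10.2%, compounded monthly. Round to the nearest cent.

Periodic rate i = 0.102/12 = 0.0085; n = 14 × 12 = 168 periods.
PV = PMT · [1 − (1+i)^(−n)] / i = 800 · 89.265944 = 71,412.7554

£71,412.76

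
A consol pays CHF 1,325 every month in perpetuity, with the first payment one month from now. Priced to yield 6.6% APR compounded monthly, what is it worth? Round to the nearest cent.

Periodic rate i = 0.066/12 = 0.0055.
PV = PMT / i = 1325 / 0.0055 = 240,909.0909

CHF 240,909.09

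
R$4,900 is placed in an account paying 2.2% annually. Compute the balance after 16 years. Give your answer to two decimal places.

4,900 × (1+0.022)^16 = 4,900 × 1.416493 = 6,940.8141

R$6,940.81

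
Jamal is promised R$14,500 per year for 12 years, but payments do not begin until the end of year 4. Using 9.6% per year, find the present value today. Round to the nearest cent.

R$76,537.84

Value one period before first payment (t=3): 14500 × [1 − (1+0.096)^(−12)] / 0.096 = 14500 × 6.949281 = 100,764.5783
PV₀ = 100,764.5783 / (1+0.096)^3 = 100,764.5783 / 1.316533 = 76,537.8448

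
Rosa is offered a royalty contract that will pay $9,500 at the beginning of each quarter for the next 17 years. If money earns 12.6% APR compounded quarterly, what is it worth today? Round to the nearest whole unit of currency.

$273,332

With 4 periods per year: i = 0.0315, n = 68.
PV = PMT · [1 − (1+i)^(−n)] / i × (1+i) = 9500 · 28.771821 = 273,332.3005
(Beginning-of-period payments → annuity-due factor ×(1+i).)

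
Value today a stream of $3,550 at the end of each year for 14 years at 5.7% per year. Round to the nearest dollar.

$33,619

Annuity factor a(14|0.057) = 9.470109; PV = 3550 × 9.470109 = 33,618.8876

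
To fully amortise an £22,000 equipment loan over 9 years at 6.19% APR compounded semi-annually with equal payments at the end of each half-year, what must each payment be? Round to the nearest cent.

£1,612.47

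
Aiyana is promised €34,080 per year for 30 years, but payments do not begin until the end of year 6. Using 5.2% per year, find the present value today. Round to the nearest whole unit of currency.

€397,489

Value one period before first payment (t=5): 34080 × [1 − (1+0.052)^(−30)] / 0.052 = 34080 × 15.028107 = 512,157.8949
PV₀ = 512,157.8949 / (1+0.052)^5 = 512,157.8949 / 1.288483 = 397,489.0531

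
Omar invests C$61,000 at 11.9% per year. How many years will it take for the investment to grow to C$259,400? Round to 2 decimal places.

n = ln(259400/61000) / ln(1+0.119) = ln(4.25246) / 0.112435 = 12.8740 years

12.87 years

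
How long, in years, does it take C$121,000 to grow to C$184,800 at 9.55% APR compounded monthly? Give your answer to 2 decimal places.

4.45 years

Periodic rate i = 0.0955/12 = 0.00795833.
(1+i)^n = 184800/121000 = 1.52727, so n = ln 1.52727 / ln 1.00796 = 53.4241 months
= 53.4241/12 years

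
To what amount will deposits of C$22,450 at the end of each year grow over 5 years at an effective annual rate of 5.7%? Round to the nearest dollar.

C$125,797

FV = 22450 × [(1+0.057)^5 − 1] / 0.057 = 22450 × 5.603427 = 125,796.9254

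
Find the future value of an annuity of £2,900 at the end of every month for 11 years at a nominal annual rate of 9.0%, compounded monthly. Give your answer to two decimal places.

£650,107.03

i = 0.09/12 = 0.0075 per month; n = 11·12 = 132.
FV = 2900 × [(1+0.0075)^132 − 1] / 0.0075 = 2900 × 224.174837 = 650,107.0285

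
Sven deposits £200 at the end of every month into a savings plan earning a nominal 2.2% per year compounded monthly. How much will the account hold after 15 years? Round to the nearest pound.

£42,605

Periodic rate i = 0.022/12 = 0.00183333; n = 15 × 12 = 180 periods.
FV = 200 × [(1+0.00183333)^180 − 1] / 0.00183333 = 200 × 213.026148 = 42,605.2296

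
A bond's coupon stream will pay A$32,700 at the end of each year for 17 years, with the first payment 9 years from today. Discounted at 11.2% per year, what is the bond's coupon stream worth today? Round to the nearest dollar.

A$104,334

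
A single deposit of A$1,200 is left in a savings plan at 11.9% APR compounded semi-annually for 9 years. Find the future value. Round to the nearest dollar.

A$3,396

With 2 periods per year: i = 0.0595, n = 18.
1,200 × (1+0.0595)^18 = 1,200 × 2.830201 = 3,396.2413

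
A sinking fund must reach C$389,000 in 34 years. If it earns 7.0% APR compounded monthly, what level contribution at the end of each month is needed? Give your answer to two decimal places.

Periodic rate i = 0.07/12 = 0.00583333; n = 34 × 12 = 408 periods.
FV-annuity factor = 1668.076622; PMT = 389000 / 1668.076622 = 233.2027

C$233.20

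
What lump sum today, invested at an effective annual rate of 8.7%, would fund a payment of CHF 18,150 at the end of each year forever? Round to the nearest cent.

CHF 208,620.69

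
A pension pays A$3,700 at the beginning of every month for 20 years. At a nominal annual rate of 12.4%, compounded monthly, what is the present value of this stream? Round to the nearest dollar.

A$331,081

Periodic rate i = 0.124/12 = 0.0103333; n = 20 × 12 = 240 periods.
Annuity factor a(240|0.0103333) × (1+i) = 89.481404; PV = 3700 × 89.481404 = 331,081.1946
(Beginning-of-period payments → annuity-due factor ×(1+i).)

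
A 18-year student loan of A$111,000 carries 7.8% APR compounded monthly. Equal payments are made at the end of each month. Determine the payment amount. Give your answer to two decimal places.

A$957.83

i = 0.078/12 = 0.0065 per month; n = 18·12 = 216.
PMT = 111000 / ( [1 − (1+0.0065)^(−216)] / 0.0065 ) = 111000 / 115.887541 = 957.8251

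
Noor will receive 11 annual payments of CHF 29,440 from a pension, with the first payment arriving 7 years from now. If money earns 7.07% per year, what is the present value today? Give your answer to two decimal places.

CHF 146,016.74

PV at t=6 (ordinary 11-year annuity): 29440 × a(11|0.0707) = 29440 × 7.472598 = 219,993.2997
Discount back 6 years: 219,993.2997 × (1+0.0707)^(−6) = 219,993.2997 × 0.663733 = 146,016.7366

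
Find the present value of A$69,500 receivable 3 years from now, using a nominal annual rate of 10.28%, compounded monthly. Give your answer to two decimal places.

i = 0.1028/12 = 0.00856667 per month; n = 3·12 = 36.
PV = 69,500 / (1 + 0.00856667)^36 = 69,500 / 1.359459 = 51,123.2936

A$51,123.29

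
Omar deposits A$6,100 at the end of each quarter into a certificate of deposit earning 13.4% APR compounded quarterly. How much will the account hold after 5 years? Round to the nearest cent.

A$169,871.53

i = 0.134/4 = 0.0335 per quarter; n = 5·4 = 20.
FV = 6100 × [(1+0.0335)^20 − 1] / 0.0335 = 6100 × 27.847792 = 169,871.5323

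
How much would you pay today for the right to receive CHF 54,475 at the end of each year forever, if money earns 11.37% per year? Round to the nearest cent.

CHF 479,111.70

PV = C/r = 54475/0.1137 = 479,111.6974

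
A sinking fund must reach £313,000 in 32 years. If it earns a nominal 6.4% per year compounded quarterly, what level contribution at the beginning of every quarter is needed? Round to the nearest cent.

i = 0.064/4 = 0.016 per quarter; n = 32·4 = 128.
PMT = 313000 / ( [(1+0.016)^128 − 1] / 0.016 × (1+i) ) = 313000 / 420.860080 = 743.7151

£743.72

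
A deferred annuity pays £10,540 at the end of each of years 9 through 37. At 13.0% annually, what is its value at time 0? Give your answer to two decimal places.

£29,616.85

PV at t=8 (ordinary 29-year annuity): 10540 × a(29|0.13) = 10540 × 7.470088 = 78,734.7316
Discount back 8 years: 78,734.7316 × (1+0.13)^(−8) = 78,734.7316 × 0.376160 = 29,616.8457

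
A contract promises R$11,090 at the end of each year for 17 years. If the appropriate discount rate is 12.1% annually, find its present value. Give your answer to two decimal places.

R$78,505.16

PV = PMT · [1 − (1+i)^(−n)] / i = 11090 · 7.078915 = 78,505.1630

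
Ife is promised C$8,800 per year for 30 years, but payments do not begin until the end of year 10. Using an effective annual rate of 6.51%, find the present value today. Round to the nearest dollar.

C$65,076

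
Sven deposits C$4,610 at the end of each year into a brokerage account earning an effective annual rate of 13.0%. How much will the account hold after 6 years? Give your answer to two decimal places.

C$38,367.67

FV = PMT · [(1+i)^n − 1] / i = 4610 · 8.322706 = 38,367.6737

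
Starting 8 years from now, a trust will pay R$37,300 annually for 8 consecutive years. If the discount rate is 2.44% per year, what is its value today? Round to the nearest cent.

PV at t=7 (ordinary 8-year annuity): 37300 × a(8|0.0244) = 37300 × 7.188516 = 268,131.6446
PV₀ = 268,131.6446 / (1+0.0244)^7 = 268,131.6446 / 1.183824 = 226,496.2851

R$226,496.29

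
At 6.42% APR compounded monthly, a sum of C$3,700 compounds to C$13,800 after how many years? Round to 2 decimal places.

20.56 years

Periodic rate i = 0.0642/12 = 0.00535.
(1+i)^n = 13800/3700 = 3.72973, so n = ln 3.72973 / ln 1.00535 = 246.7017 months
= 246.7017/12 years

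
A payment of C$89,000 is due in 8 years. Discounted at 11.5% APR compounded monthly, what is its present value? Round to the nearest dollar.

C$35,624

i = 0.115/12 = 0.00958333 per month; n = 8·12 = 96.
Discount factor = (1+0.00958333)^(−96) = 0.400269; PV = 89,000 × 0.400269 = 35,623.8992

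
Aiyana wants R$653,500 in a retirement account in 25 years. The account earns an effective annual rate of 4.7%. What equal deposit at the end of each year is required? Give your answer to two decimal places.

R$14,268.65

FV-annuity factor = 45.799717; PMT = 653500 / 45.799717 = 14,268.6470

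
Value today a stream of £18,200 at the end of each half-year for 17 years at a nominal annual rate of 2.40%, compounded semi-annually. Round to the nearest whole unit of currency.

£505,663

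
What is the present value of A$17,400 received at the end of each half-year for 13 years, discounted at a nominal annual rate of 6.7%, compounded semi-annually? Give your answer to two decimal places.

A$298,891.13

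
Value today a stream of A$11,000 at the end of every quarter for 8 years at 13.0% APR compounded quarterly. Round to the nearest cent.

A$216,835.27

i = 0.13/4 = 0.0325 per quarter; n = 8·4 = 32.
Annuity factor a(32|0.0325) = 19.712297; PV = 11000 × 19.712297 = 216,835.2669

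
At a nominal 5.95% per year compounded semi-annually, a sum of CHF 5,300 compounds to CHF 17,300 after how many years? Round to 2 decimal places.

Periodic rate i = 0.0595/2 = 0.02975.
n = ln(17300/5300) / ln(1+0.02975) = ln(3.26415) / 0.029316 = 40.3533 half-years
= 40.3533/2 years

20.18 years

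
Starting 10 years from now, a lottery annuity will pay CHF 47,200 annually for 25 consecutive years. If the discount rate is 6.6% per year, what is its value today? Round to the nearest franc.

PV at t=9 (ordinary 25-year annuity): 47200 × a(25|0.066) = 47200 × 12.085841 = 570,451.7102
PV₀ = 570,451.7102 / (1+0.066)^9 = 570,451.7102 / 1.777521 = 320,925.3653

CHF 320,925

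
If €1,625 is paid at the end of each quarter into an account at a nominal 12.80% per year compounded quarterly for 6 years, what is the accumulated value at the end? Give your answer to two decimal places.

€57,366.16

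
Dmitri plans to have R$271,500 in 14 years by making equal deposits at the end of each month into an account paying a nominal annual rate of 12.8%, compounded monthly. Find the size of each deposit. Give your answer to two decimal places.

Periodic rate i = 0.128/12 = 0.0106667; n = 14 × 12 = 168 periods.
FV-annuity factor = 463.571212; PMT = 271500 / 463.571212 = 585.6705

R$585.67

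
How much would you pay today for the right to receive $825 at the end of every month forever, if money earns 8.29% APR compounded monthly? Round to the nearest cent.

Periodic rate i = 0.0829/12 = 0.00690833.
PV = C/r = 825/0.00690833 = 119,420.9891

$119,420.99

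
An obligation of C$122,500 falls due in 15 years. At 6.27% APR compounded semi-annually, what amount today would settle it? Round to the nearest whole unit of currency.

Periodic rate i = 0.0627/2 = 0.03135; n = 15 × 2 = 30 periods.
Discount factor = (1+0.03135)^(−30) = 0.396112; PV = 122,500 × 0.396112 = 48,523.6991

C$48,524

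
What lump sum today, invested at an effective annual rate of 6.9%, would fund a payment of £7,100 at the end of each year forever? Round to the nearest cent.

PV = C/r = 7100/0.069 = 102,898.5507

£102,898.55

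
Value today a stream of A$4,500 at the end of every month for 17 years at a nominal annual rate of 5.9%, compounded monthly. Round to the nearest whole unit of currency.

i = 0.059/12 = 0.00491667 per month; n = 17·12 = 204.
PV = 4500 × [1 − (1+0.00491667)^(−204)] / 0.00491667 = 4500 × 128.607462 = 578,733.5794

A$578,734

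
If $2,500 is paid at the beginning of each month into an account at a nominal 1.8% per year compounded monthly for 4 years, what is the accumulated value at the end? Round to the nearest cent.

i = 0.018/12 = 0.0015 per month; n = 4·12 = 48.
Accumulation factor s(48|0.0015) × (1+i) = 49.806179; FV = 2500 × 49.806179 = 124,515.4471
Payments are at the start of each period, so multiply by (1+i).

$124,515.45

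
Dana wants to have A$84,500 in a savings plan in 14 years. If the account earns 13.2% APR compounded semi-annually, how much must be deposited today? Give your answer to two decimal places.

i = 0.132/2 = 0.066 per half-year; n = 14·2 = 28.
PV = 84,500 / (1 + 0.066)^28 = 84,500 / 5.986896 = 14,114.1581

A$14,114.16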